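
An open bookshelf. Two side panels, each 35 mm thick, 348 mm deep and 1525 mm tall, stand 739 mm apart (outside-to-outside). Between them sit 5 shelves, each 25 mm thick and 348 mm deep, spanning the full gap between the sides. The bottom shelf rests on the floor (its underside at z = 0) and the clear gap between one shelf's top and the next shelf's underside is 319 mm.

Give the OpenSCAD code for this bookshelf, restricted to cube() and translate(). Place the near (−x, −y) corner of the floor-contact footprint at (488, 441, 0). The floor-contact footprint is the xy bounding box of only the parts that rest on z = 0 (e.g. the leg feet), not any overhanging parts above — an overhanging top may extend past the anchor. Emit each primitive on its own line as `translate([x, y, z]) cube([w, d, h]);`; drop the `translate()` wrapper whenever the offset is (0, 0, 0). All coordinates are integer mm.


translate([488, 441, 0]) cube([35, 348, 1525]);
translate([1192, 441, 0]) cube([35, 348, 1525]);
translate([523, 441, 0]) cube([669, 348, 25]);
translate([523, 441, 344]) cube([669, 348, 25]);
translate([523, 441, 688]) cube([669, 348, 25]);
translate([523, 441, 1032]) cube([669, 348, 25]);
translate([523, 441, 1376]) cube([669, 348, 25]);


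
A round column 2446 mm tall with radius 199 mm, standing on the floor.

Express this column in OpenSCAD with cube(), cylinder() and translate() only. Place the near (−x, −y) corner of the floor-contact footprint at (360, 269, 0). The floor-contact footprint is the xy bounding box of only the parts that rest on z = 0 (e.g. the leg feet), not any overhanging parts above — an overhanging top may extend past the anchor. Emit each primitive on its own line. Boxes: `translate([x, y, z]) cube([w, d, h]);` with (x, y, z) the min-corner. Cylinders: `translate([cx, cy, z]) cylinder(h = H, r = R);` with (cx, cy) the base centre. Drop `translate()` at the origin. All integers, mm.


translate([559, 468, 0]) cylinder(h = 2446, r = 199);


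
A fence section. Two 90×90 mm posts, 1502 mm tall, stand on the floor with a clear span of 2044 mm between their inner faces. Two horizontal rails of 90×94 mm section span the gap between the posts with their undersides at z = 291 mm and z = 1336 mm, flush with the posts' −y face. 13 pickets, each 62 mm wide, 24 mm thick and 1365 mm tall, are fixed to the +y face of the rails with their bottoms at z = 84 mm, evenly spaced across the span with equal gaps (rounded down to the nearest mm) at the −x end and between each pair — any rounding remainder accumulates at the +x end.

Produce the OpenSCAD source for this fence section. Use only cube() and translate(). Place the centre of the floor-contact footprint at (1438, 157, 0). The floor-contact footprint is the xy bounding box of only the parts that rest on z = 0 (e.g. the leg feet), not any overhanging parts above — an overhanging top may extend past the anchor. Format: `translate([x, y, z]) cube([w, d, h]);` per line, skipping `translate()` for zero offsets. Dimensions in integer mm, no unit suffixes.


translate([326, 112, 0]) cube([90, 90, 1502]);
translate([2460, 112, 0]) cube([90, 90, 1502]);
translate([416, 112, 291]) cube([2044, 90, 94]);
translate([416, 112, 1336]) cube([2044, 90, 94]);
translate([504, 202, 84]) cube([62, 24, 1365]);
translate([654, 202, 84]) cube([62, 24, 1365]);
translate([804, 202, 84]) cube([62, 24, 1365]);
translate([954, 202, 84]) cube([62, 24, 1365]);
translate([1104, 202, 84]) cube([62, 24, 1365]);
translate([1254, 202, 84]) cube([62, 24, 1365]);
translate([1404, 202, 84]) cube([62, 24, 1365]);
translate([1554, 202, 84]) cube([62, 24, 1365]);
translate([1704, 202, 84]) cube([62, 24, 1365]);
translate([1854, 202, 84]) cube([62, 24, 1365]);
translate([2004, 202, 84]) cube([62, 24, 1365]);
translate([2154, 202, 84]) cube([62, 24, 1365]);
translate([2304, 202, 84]) cube([62, 24, 1365]);


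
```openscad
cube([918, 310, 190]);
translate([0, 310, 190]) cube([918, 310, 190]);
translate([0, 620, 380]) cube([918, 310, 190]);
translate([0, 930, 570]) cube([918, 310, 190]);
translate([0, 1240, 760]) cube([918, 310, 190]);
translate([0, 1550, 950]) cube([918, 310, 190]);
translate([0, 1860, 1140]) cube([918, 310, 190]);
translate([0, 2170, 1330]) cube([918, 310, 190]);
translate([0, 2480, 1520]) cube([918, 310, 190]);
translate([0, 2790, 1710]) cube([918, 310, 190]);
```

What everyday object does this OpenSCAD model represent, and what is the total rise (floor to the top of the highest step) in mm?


A staircase. The total rise is 1900 mm.

10 identical blocks, each offset up and back from the previous — a staircase. Each step is 190 mm tall and there are 10 of them, so the total rise is 10 × 190 = 1900 mm.


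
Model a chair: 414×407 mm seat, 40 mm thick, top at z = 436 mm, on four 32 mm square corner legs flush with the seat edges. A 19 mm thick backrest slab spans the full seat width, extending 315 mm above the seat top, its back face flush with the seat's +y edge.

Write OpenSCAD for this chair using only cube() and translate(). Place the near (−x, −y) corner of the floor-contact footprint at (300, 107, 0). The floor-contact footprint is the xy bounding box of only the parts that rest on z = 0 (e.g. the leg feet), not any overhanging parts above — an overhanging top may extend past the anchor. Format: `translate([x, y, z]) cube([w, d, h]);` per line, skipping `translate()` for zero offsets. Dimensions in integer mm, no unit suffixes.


translate([300, 107, 396]) cube([414, 407, 40]);
translate([300, 107, 0]) cube([32, 32, 396]);
translate([682, 107, 0]) cube([32, 32, 396]);
translate([300, 482, 0]) cube([32, 32, 396]);
translate([682, 482, 0]) cube([32, 32, 396]);
translate([300, 495, 436]) cube([414, 19, 315]);


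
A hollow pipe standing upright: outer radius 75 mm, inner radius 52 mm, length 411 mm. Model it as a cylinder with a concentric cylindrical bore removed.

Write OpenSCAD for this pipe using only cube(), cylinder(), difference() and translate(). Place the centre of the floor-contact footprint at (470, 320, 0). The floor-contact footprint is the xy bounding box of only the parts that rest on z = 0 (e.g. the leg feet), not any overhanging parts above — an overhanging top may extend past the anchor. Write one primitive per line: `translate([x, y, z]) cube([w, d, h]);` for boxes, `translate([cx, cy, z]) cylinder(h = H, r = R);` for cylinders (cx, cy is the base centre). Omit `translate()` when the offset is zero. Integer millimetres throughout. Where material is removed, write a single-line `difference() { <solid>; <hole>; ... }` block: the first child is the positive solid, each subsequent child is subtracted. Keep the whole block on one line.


difference() { translate([470, 320, 0]) cylinder(h = 411, r = 75); translate([470, 320, 0]) cylinder(h = 411, r = 52); }


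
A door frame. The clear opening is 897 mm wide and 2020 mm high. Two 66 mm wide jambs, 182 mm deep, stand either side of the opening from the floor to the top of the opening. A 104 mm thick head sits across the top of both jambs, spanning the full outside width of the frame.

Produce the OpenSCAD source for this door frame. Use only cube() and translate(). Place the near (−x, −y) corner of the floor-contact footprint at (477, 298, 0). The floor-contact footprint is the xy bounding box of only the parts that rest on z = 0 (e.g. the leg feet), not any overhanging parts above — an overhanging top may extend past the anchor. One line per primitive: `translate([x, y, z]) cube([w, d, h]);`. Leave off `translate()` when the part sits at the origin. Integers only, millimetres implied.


translate([477, 298, 0]) cube([66, 182, 2020]);
translate([1440, 298, 0]) cube([66, 182, 2020]);
translate([477, 298, 2020]) cube([1029, 182, 104]);


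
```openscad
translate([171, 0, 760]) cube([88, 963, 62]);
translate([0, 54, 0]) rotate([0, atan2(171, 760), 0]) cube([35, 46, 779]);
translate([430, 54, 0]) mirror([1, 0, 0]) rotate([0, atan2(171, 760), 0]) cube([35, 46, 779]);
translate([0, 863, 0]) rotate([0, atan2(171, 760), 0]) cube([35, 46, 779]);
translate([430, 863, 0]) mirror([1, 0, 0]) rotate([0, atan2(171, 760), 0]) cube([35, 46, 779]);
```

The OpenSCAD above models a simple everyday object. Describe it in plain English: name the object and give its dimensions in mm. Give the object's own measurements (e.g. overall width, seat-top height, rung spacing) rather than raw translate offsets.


A sawhorse. A 88×963×62 mm beam (x, y, z) sits on two A-frame leg pairs. Each pair is two raked legs of 35×46 mm section (46 mm along y) splaying symmetrically in x. Each leg rises 760 mm vertically over 171 mm of horizontal reach and is 779 mm long along its own axis. Every leg's outer bottom edge rests on the floor and its outer top edge meets a bottom edge of the beam — the left legs (tilting toward +x) meet the beam's −x bottom edge, the right legs (their mirror images, tilting toward −x) meet its +x bottom edge — so the leg tops tuck under the beam, the beam's underside is 760 mm above the floor, and the feet are 430 mm apart outside-to-outside with the beam centred between them. The two leg pairs are set in 54 mm from either end of the beam.


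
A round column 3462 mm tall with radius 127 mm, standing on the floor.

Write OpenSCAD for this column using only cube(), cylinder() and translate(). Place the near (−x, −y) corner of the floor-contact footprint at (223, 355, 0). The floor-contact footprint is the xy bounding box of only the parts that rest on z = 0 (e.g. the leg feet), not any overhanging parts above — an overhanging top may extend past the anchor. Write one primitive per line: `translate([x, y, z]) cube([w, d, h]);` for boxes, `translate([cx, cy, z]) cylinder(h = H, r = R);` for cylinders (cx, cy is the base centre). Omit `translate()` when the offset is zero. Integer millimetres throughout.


translate([350, 482, 0]) cylinder(h = 3462, r = 127);


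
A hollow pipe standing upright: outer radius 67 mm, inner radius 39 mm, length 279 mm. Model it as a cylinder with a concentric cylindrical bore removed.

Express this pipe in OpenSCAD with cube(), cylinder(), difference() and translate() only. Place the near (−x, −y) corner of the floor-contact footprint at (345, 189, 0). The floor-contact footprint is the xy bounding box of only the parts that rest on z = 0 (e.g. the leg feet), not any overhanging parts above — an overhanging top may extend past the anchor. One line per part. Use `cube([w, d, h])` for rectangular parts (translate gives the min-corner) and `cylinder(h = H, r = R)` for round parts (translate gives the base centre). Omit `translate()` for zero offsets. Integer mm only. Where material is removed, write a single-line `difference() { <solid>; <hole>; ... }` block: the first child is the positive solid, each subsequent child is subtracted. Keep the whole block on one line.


difference() { translate([412, 256, 0]) cylinder(h = 279, r = 67); translate([412, 256, 0]) cylinder(h = 279, r = 39); }


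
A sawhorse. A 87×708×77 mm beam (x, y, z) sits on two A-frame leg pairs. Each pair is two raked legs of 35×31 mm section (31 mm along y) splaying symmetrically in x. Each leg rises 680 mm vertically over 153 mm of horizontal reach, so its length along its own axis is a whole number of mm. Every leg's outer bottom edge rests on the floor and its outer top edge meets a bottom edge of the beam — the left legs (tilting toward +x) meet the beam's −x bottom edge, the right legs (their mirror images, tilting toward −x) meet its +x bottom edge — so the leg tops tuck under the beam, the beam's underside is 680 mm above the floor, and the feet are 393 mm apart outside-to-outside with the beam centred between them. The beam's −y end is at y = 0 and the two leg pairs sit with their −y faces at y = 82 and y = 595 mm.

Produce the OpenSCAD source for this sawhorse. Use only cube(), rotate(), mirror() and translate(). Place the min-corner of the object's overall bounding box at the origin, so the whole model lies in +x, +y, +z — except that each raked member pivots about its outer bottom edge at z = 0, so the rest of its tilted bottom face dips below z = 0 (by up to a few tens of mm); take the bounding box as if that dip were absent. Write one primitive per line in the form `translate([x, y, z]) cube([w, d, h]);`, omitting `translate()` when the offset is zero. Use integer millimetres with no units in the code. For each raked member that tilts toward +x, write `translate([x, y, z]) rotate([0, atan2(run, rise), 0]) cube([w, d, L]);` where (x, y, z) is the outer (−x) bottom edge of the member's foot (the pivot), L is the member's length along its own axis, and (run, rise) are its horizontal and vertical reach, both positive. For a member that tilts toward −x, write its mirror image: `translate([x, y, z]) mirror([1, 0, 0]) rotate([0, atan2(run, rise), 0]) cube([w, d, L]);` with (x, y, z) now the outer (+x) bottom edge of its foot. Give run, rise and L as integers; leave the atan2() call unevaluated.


translate([153, 0, 680]) cube([87, 708, 77]);
translate([0, 82, 0]) rotate([0, atan2(153, 680), 0]) cube([35, 31, 697]);
translate([393, 82, 0]) mirror([1, 0, 0]) rotate([0, atan2(153, 680), 0]) cube([35, 31, 697]);
translate([0, 595, 0]) rotate([0, atan2(153, 680), 0]) cube([35, 31, 697]);
translate([393, 595, 0]) mirror([1, 0, 0]) rotate([0, atan2(153, 680), 0]) cube([35, 31, 697]);


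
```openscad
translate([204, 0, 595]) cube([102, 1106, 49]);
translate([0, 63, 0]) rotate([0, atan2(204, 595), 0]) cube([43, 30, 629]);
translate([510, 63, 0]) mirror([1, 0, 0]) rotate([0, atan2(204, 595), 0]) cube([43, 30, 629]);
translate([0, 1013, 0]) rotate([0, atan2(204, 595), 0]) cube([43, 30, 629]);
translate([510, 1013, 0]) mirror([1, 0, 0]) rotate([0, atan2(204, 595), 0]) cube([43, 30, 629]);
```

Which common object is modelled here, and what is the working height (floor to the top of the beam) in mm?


A sawhorse. The overall height is 644 mm.

A beam across two mirrored pairs of raked legs — a sawhorse. The beam's underside is at z = 595 (matching the legs' vertical rise in atan2(204, 595)) and the beam is 49 mm tall, so its top is at 595 + 49 = 644 mm. The raked legs top out at the beam's underside, so that is the highest point.


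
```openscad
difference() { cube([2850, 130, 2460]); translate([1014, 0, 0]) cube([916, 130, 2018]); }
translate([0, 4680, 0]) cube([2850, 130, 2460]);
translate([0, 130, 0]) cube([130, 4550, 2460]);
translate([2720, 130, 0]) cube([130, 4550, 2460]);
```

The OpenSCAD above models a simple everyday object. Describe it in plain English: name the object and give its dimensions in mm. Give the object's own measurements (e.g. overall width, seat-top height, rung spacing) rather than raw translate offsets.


A single room: four walls, each 2460 mm tall and 130 mm thick, enclosing an outside footprint 2850×4810 mm (x × y), no floor or roof. The front and back walls (−y and +y sides) run the full x-width; the side walls fit between their inner faces. A door opening 916 mm wide and 2018 mm tall is cut through the front wall from the floor up, its −x edge 1014 mm from the wall's −x end.


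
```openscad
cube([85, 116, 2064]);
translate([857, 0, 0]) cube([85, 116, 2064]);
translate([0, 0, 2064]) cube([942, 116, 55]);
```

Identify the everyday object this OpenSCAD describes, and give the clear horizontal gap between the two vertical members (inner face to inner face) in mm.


A door frame. The clear opening width is 772 mm.

Two 2064 mm tall posts with a header on top — a door frame. The left jamb is 85 mm wide at x = 0; the right jamb starts at x = 857. The clear opening is 857 − 85 = 772 mm.


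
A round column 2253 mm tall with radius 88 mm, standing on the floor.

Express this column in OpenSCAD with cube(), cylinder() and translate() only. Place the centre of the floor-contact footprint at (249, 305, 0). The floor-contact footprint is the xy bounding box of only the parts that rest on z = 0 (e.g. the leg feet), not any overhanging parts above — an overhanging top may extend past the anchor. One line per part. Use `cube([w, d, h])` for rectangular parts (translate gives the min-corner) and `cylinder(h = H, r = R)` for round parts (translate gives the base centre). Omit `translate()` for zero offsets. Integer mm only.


translate([249, 305, 0]) cylinder(h = 2253, r = 88);


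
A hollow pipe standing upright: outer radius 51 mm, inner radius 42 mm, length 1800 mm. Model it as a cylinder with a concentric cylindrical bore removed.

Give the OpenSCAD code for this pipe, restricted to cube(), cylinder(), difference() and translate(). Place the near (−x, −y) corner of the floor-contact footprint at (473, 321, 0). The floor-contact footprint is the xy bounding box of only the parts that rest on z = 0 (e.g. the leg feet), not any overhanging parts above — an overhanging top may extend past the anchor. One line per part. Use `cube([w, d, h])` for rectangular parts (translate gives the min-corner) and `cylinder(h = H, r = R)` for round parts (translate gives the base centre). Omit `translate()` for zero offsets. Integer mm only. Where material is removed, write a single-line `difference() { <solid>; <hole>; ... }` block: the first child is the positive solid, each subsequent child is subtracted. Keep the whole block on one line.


difference() { translate([524, 372, 0]) cylinder(h = 1800, r = 51); translate([524, 372, 0]) cylinder(h = 1800, r = 42); }


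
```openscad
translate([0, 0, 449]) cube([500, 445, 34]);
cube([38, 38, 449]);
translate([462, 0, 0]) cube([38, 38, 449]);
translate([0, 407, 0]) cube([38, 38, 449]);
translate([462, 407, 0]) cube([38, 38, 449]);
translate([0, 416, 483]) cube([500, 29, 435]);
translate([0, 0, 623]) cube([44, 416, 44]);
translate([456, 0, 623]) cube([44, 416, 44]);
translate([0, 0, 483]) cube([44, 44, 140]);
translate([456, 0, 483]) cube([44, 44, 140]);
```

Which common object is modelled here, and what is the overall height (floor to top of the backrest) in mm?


A chair. The overall height is 918 mm.

A slab on four corner posts with a tall panel at the back — a chair. The seat slab sits at z = 449 with thickness 34, and the 435 mm backrest starts at the seat top, so the overall height is 449 + 34 + 435 = 918 mm.


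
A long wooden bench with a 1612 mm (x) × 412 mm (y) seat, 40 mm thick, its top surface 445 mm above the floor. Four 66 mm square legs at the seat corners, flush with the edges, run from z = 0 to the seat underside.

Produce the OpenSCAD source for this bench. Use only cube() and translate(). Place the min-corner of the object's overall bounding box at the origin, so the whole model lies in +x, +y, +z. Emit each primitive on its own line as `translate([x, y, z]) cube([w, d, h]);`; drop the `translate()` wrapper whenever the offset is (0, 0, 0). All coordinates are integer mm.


translate([0, 0, 405]) cube([1612, 412, 40]);
cube([66, 66, 405]);
translate([0, 346, 0]) cube([66, 66, 405]);
translate([1546, 0, 0]) cube([66, 66, 405]);
translate([1546, 346, 0]) cube([66, 66, 405]);


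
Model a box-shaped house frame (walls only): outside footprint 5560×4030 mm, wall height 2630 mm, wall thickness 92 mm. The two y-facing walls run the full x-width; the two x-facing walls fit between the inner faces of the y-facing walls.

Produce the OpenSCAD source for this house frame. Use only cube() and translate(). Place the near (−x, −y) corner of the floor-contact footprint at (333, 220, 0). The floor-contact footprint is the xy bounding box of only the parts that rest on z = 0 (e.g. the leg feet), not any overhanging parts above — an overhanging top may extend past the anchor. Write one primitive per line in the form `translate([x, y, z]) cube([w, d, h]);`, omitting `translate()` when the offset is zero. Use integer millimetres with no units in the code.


translate([333, 220, 0]) cube([5560, 92, 2630]);
translate([333, 4158, 0]) cube([5560, 92, 2630]);
translate([333, 312, 0]) cube([92, 3846, 2630]);
translate([5801, 312, 0]) cube([92, 3846, 2630]);


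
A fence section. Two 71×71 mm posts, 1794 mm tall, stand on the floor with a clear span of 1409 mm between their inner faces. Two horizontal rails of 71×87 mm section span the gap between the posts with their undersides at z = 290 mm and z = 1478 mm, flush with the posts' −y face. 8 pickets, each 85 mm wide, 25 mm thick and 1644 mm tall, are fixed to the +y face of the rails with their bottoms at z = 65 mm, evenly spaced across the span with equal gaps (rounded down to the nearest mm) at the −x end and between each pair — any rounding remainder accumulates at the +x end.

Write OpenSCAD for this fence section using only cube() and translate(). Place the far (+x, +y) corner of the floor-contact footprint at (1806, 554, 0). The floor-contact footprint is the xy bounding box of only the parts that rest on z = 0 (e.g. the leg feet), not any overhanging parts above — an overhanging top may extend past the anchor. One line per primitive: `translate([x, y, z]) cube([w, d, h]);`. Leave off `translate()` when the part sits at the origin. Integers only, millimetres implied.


translate([255, 483, 0]) cube([71, 71, 1794]);
translate([1735, 483, 0]) cube([71, 71, 1794]);
translate([326, 483, 290]) cube([1409, 71, 87]);
translate([326, 483, 1478]) cube([1409, 71, 87]);
translate([407, 554, 65]) cube([85, 25, 1644]);
translate([573, 554, 65]) cube([85, 25, 1644]);
translate([739, 554, 65]) cube([85, 25, 1644]);
translate([905, 554, 65]) cube([85, 25, 1644]);
translate([1071, 554, 65]) cube([85, 25, 1644]);
translate([1237, 554, 65]) cube([85, 25, 1644]);
translate([1403, 554, 65]) cube([85, 25, 1644]);
translate([1569, 554, 65]) cube([85, 25, 1644]);


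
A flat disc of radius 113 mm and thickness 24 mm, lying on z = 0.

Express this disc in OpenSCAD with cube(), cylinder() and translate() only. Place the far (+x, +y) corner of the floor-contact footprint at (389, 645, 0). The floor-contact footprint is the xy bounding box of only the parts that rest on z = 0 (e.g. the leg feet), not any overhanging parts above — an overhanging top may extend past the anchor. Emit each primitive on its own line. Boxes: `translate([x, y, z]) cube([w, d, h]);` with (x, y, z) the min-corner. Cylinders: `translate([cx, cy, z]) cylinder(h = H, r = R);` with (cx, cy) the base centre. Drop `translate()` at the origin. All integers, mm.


translate([276, 532, 0]) cylinder(h = 24, r = 113);


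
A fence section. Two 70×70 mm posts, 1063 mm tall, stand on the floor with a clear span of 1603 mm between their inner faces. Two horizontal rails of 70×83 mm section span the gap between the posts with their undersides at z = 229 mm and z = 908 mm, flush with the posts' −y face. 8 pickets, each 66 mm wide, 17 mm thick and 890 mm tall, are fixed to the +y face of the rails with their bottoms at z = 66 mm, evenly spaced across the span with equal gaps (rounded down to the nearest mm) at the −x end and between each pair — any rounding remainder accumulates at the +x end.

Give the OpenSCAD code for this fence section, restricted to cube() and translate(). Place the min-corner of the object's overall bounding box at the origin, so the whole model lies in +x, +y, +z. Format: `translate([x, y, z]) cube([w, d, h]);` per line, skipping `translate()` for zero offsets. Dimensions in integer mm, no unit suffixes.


cube([70, 70, 1063]);
translate([1673, 0, 0]) cube([70, 70, 1063]);
translate([70, 0, 229]) cube([1603, 70, 83]);
translate([70, 0, 908]) cube([1603, 70, 83]);
translate([189, 70, 66]) cube([66, 17, 890]);
translate([374, 70, 66]) cube([66, 17, 890]);
translate([559, 70, 66]) cube([66, 17, 890]);
translate([744, 70, 66]) cube([66, 17, 890]);
translate([929, 70, 66]) cube([66, 17, 890]);
translate([1114, 70, 66]) cube([66, 17, 890]);
translate([1299, 70, 66]) cube([66, 17, 890]);
translate([1484, 70, 66]) cube([66, 17, 890]);


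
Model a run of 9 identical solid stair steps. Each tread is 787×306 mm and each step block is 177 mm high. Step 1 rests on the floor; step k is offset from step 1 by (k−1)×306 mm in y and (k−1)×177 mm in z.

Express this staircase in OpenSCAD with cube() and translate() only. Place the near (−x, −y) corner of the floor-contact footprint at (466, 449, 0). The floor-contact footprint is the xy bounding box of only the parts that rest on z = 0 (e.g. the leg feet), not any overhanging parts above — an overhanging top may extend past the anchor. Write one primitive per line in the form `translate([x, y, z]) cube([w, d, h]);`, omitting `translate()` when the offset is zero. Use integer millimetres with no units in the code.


translate([466, 449, 0]) cube([787, 306, 177]);
translate([466, 755, 177]) cube([787, 306, 177]);
translate([466, 1061, 354]) cube([787, 306, 177]);
translate([466, 1367, 531]) cube([787, 306, 177]);
translate([466, 1673, 708]) cube([787, 306, 177]);
translate([466, 1979, 885]) cube([787, 306, 177]);
translate([466, 2285, 1062]) cube([787, 306, 177]);
translate([466, 2591, 1239]) cube([787, 306, 177]);
translate([466, 2897, 1416]) cube([787, 306, 177]);


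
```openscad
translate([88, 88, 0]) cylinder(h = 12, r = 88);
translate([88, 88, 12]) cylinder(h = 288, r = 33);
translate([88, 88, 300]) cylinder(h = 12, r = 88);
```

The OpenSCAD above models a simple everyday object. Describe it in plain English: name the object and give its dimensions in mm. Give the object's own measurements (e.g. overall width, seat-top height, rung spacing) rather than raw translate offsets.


A spool: two coaxial disc flanges of radius 88 mm and thickness 12 mm, joined by a core cylinder of radius 33 mm and height 288 mm. The lower flange rests on z = 0 and the three cylinders share a vertical axis.


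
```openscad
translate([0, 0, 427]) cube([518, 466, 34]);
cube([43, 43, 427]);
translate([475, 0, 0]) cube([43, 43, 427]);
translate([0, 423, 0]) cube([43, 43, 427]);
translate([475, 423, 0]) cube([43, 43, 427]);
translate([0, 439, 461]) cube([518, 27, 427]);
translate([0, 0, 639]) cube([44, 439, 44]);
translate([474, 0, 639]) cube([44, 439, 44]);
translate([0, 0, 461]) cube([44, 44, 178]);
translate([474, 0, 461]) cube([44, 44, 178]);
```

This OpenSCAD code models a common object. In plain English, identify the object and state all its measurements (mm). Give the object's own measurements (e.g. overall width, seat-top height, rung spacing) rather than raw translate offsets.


A chair. The seat is a 518×466×34 mm slab with its top at z = 461 mm, on four 43×43 mm corner legs (flush with the seat edges, standing on z = 0). A flat backrest 27 mm thick, 427 mm tall, spans the full seat width and rises from the seat top along its +y edge, rear face flush with the rear of the seat. Two armrests of 44×44 mm section run along each side from the seat's front edge to the front of the backrest, top faces 222 mm above the seat top and outer faces flush with the seat's x-edges; a 44×44 mm post under the front of each armrest stands on the seat at the front corner.


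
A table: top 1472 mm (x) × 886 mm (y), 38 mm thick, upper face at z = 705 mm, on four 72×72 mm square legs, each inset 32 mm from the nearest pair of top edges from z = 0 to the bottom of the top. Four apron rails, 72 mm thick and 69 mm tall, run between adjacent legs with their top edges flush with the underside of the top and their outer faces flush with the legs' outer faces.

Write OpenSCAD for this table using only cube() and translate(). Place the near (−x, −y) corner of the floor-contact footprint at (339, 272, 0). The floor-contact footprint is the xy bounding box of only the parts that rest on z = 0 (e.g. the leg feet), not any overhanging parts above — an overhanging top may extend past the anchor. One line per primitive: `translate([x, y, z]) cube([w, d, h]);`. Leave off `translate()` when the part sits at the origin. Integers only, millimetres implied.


translate([307, 240, 667]) cube([1472, 886, 38]);
translate([339, 272, 0]) cube([72, 72, 667]);
translate([1675, 272, 0]) cube([72, 72, 667]);
translate([339, 1022, 0]) cube([72, 72, 667]);
translate([1675, 1022, 0]) cube([72, 72, 667]);
translate([411, 272, 598]) cube([1264, 72, 69]);
translate([411, 1022, 598]) cube([1264, 72, 69]);
translate([339, 344, 598]) cube([72, 678, 69]);
translate([1675, 344, 598]) cube([72, 678, 69]);


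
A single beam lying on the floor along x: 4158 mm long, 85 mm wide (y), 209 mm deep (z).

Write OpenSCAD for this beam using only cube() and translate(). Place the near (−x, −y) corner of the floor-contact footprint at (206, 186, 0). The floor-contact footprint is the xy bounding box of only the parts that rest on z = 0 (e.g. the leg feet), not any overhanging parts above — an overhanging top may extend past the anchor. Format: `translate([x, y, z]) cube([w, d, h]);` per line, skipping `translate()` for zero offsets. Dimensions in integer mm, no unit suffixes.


translate([206, 186, 0]) cube([4158, 85, 209]);


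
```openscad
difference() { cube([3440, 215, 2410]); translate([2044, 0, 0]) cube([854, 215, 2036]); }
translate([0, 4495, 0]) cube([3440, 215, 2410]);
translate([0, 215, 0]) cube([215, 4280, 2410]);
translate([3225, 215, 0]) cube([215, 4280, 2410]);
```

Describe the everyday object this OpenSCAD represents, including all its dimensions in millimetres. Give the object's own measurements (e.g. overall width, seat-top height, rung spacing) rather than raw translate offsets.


A single room: four walls, each 2410 mm tall and 215 mm thick, enclosing an outside footprint 3440×4710 mm (x × y), no floor or roof. The front and back walls (−y and +y sides) run the full x-width; the side walls fit between their inner faces. A door opening 854 mm wide and 2036 mm tall is cut through the front wall from the floor up, its −x edge 2044 mm from the wall's −x end.


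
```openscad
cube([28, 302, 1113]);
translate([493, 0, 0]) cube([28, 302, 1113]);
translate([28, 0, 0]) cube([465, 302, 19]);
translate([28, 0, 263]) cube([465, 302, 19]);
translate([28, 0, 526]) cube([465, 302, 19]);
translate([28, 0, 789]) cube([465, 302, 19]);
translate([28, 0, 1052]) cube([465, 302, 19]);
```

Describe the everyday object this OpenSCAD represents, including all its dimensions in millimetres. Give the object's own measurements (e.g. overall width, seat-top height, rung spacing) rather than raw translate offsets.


An open bookshelf. Two side panels, each 28 mm thick, 302 mm deep and 1113 mm tall, stand 521 mm apart (outside-to-outside). Between them sit 5 shelves, each 19 mm thick and 302 mm deep, spanning the full gap between the sides. The bottom shelf rests on the floor (its underside at z = 0) and the clear gap between one shelf's top and the next shelf's underside is 244 mm.


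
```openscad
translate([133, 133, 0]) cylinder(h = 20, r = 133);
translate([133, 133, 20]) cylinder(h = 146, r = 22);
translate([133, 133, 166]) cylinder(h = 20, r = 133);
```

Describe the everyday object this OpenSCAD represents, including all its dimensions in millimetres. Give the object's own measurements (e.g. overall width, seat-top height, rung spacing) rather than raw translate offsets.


A spool: two coaxial disc flanges of radius 133 mm and thickness 20 mm, joined by a core cylinder of radius 22 mm and height 146 mm. The lower flange rests on z = 0 and the three cylinders share a vertical axis.


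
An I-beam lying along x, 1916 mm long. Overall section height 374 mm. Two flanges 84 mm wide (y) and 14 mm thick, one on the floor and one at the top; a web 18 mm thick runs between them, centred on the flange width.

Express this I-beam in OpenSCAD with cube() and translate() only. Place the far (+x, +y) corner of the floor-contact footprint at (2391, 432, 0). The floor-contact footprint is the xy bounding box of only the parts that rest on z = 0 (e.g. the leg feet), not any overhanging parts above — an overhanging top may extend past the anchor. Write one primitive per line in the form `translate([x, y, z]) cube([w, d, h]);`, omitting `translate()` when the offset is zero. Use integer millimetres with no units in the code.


translate([475, 348, 0]) cube([1916, 84, 14]);
translate([475, 381, 14]) cube([1916, 18, 346]);
translate([475, 348, 360]) cube([1916, 84, 14]);


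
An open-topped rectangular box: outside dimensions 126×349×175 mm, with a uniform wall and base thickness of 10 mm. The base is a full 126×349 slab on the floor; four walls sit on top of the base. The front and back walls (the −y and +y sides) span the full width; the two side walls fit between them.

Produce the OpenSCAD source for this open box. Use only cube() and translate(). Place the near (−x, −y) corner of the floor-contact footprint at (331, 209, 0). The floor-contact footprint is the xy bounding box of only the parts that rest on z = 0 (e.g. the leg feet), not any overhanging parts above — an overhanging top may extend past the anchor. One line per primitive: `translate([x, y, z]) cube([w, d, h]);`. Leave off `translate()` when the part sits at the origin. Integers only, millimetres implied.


translate([331, 209, 0]) cube([126, 349, 10]);
translate([331, 209, 10]) cube([126, 10, 165]);
translate([331, 548, 10]) cube([126, 10, 165]);
translate([331, 219, 10]) cube([10, 329, 165]);
translate([447, 219, 10]) cube([10, 329, 165]);


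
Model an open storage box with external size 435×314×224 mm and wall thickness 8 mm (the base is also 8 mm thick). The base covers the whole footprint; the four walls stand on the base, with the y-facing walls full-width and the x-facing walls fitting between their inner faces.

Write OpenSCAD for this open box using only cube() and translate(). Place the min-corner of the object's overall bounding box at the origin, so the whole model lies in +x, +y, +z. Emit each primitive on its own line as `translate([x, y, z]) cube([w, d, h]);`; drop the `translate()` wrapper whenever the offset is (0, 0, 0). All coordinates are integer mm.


cube([435, 314, 8]);
translate([0, 0, 8]) cube([435, 8, 216]);
translate([0, 306, 8]) cube([435, 8, 216]);
translate([0, 8, 8]) cube([8, 298, 216]);
translate([427, 8, 8]) cube([8, 298, 216]);


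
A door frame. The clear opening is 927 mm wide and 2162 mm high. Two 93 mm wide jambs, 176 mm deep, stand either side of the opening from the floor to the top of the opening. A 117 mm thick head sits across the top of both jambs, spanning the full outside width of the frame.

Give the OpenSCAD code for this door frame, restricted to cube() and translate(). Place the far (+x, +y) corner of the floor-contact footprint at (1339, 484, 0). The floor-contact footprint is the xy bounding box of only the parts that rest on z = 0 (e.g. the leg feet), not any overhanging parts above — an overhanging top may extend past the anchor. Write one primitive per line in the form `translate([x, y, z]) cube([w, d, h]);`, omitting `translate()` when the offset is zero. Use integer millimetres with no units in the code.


translate([226, 308, 0]) cube([93, 176, 2162]);
translate([1246, 308, 0]) cube([93, 176, 2162]);
translate([226, 308, 2162]) cube([1113, 176, 117]);


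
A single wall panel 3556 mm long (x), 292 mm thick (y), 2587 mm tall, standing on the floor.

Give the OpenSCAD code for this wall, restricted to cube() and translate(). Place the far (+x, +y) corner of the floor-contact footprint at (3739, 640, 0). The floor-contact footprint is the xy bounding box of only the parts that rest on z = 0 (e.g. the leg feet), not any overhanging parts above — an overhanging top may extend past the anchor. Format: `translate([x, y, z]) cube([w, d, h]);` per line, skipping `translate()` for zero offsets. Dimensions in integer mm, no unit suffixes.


translate([183, 348, 0]) cube([3556, 292, 2587]);


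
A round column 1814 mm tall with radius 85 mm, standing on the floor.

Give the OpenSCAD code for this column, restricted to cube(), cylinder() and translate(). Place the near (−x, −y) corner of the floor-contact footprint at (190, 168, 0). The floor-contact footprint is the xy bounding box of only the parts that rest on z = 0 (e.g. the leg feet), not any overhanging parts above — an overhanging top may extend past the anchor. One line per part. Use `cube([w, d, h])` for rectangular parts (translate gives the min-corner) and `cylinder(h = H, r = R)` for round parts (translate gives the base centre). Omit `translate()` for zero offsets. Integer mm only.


translate([275, 253, 0]) cylinder(h = 1814, r = 85);


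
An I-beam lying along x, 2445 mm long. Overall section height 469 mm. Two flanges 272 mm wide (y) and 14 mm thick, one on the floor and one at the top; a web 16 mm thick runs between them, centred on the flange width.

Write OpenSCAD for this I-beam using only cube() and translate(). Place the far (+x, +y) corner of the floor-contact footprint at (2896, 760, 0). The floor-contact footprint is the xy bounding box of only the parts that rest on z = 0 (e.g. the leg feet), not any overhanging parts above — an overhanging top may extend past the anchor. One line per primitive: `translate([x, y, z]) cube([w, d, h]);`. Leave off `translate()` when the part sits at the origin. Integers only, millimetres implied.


translate([451, 488, 0]) cube([2445, 272, 14]);
translate([451, 616, 14]) cube([2445, 16, 441]);
translate([451, 488, 455]) cube([2445, 272, 14]);


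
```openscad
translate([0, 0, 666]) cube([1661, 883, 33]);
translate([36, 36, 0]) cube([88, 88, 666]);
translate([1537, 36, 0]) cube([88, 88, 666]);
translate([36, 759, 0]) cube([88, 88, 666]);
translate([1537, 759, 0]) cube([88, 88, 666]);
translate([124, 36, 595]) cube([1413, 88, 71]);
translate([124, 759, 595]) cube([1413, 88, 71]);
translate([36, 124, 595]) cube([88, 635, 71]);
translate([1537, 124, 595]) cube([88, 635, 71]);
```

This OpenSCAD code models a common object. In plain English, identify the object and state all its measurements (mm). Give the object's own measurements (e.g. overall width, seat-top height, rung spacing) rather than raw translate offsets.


A table: top 1661 mm (x) × 883 mm (y), 33 mm thick, upper face at z = 699 mm, on four 88×88 mm square legs, each inset 36 mm from the nearest pair of top edges from z = 0 to the bottom of the top. Four apron rails, 88 mm thick and 71 mm tall, run between adjacent legs with their top edges flush with the underside of the top and their outer faces flush with the legs' outer faces.


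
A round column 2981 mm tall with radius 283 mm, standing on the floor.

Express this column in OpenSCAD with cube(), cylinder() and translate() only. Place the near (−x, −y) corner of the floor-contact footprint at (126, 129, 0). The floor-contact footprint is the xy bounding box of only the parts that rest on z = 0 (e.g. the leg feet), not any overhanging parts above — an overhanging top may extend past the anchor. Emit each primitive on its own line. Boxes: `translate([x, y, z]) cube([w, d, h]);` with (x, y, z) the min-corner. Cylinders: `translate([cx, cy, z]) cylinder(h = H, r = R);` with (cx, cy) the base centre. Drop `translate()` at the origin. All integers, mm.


translate([409, 412, 0]) cylinder(h = 2981, r = 283);


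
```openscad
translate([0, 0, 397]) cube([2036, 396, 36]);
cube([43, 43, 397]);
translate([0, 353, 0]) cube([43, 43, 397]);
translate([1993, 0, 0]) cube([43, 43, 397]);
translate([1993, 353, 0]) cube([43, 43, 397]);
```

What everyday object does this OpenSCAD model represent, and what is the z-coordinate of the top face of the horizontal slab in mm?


A bench. The seat-top height is 433 mm.

A long slab on four corner posts — a bench. The slab sits at z = 397 with thickness 36, so the top is 397 + 36 = 433 mm.


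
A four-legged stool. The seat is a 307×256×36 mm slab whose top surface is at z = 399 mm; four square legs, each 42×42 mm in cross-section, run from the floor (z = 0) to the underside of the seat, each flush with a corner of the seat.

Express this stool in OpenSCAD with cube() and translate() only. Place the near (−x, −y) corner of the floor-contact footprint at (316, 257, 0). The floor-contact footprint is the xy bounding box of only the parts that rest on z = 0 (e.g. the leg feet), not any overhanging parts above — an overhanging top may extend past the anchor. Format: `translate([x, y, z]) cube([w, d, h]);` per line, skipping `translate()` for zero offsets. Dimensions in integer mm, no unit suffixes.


translate([316, 257, 363]) cube([307, 256, 36]);
translate([316, 257, 0]) cube([42, 42, 363]);
translate([581, 257, 0]) cube([42, 42, 363]);
translate([316, 471, 0]) cube([42, 42, 363]);
translate([581, 471, 0]) cube([42, 42, 363]);
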